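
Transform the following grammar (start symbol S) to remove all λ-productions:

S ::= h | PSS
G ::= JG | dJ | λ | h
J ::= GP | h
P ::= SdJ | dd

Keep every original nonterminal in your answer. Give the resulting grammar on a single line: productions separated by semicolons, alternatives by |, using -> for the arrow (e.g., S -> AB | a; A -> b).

S -> h | PSS; G -> J | h | JG | dJ; J -> P | h | GP; P -> dd | SdJ

Nullable set: {G}.
Drop G -> λ.
G -> JG: G nullable, giving J | JG.
J -> GP: G nullable, giving GP | P.
Unchanged (no nullable symbols): S -> PSS; S -> h; G -> dJ; G -> h; J -> h; P -> SdJ; P -> dd.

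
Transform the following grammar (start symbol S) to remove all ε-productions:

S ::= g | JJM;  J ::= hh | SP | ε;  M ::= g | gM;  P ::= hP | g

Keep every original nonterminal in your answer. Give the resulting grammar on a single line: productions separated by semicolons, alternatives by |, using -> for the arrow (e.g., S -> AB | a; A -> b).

Nullable set: {J}.
S -> JJM: J, J nullable, giving JJM | JM | M.
Drop J -> ε.
Unchanged (no nullable symbols): S -> g; J -> SP; J -> hh; M -> g; M -> gM; P -> g; P -> hP.

S -> M | g | JM | JJM; J -> SP | hh; M -> g | gM; P -> g | hP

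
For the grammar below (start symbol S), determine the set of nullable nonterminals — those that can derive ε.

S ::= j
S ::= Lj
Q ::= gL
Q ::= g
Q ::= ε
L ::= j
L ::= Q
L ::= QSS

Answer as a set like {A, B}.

{L, Q}

Directly nullable (have an ε-rule): {Q}.
L is nullable via L -> Q (every symbol on the right is already known nullable).
Not nullable: S — each has a terminal in every rule's right-hand side or depends on a non-nullable symbol.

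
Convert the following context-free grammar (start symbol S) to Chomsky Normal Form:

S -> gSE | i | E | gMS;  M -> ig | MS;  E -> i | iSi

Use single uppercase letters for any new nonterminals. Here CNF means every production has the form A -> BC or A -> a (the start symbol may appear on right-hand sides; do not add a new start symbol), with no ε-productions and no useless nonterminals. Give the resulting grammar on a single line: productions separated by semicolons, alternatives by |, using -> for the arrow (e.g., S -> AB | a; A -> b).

No ε-productions.
After unit-elimination: S -> i | gMS | gSE | iSi; E -> i | iSi; M -> MS | ig.
TERM: introduce B -> g, A -> i and substitute in every rule of length ≥2.
BIN: E -> ASA becomes E -> AC, C -> SA; S -> ASA becomes S -> AD, D -> SA; S -> BMS becomes S -> BF, F -> MS; S -> BSE becomes S -> BG, G -> SE.

S -> i | AD | BF | BG; A -> i; B -> g; C -> SA; D -> SA; E -> i | AC; F -> MS; G -> SE; M -> AB | MS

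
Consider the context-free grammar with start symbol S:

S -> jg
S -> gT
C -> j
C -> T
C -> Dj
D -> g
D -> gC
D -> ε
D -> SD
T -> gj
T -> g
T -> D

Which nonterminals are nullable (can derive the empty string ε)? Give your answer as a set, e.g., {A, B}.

{C, D, T}

Directly nullable (have an ε-rule): {D}.
T is nullable via T -> D (every symbol on the right is already known nullable).
C is nullable via C -> T (every symbol on the right is already known nullable).
Not nullable: S — each has a terminal in every rule's right-hand side or depends on a non-nullable symbol.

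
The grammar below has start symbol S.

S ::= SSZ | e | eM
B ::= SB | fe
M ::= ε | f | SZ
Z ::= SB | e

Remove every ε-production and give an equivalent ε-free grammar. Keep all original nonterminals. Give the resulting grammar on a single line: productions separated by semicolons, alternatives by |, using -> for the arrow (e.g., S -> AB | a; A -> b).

S -> e | eM | SSZ; B -> SB | fe; M -> f | SZ; Z -> e | SB

Nullable set: {M}.
S -> eM: M nullable, giving e | eM.
Drop M -> ε.
Unchanged (no nullable symbols): S -> SSZ; S -> e; B -> SB; B -> fe; M -> SZ; M -> f; Z -> SB; Z -> e.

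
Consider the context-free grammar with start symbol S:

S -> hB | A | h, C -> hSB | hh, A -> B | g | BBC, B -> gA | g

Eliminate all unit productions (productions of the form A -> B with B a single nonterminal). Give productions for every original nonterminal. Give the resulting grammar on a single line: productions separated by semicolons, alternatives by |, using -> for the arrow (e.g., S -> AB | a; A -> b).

Unit productions: A->B, S->A.
Unit pairs (A ⇒* B via units): (A,B), (S,A), (S,B).
S: inherits non-unit rules of {A, B, S} → BBC | g | gA | h | hB.
A: inherits non-unit rules of {A, B} → BBC | g | gA.
B: inherits non-unit rules of {B} → g | gA.
C: inherits non-unit rules of {C} → hSB | hh.

S -> g | h | gA | hB | BBC; A -> g | gA | BBC; B -> g | gA; C -> hh | hSB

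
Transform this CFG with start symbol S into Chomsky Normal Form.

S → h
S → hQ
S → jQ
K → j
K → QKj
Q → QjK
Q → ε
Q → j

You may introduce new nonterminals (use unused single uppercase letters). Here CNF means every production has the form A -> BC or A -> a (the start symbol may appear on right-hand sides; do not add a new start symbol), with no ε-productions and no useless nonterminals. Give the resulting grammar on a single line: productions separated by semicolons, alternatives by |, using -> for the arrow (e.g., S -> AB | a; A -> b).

Nullable: {Q}; after ε-elimination: S -> h | j | hQ | jQ; K -> j | Kj | QKj; Q -> j | jK | QjK.
No unit productions to eliminate.
TERM: introduce B -> h, A -> j and substitute in every rule of length ≥2.
BIN: K -> QKA becomes K -> QC, C -> KA; Q -> QAK becomes Q -> QD, D -> AK.

S -> h | j | AQ | BQ; A -> j; B -> h; C -> KA; D -> AK; K -> j | KA | QC; Q -> j | AK | QD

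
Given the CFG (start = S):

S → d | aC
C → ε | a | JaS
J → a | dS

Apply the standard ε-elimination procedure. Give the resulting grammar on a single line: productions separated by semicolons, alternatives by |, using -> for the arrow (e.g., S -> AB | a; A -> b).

Nullable set: {C}.
S -> aC: C nullable, giving a | aC.
Drop C -> ε.
Unchanged (no nullable symbols): S -> d; C -> JaS; C -> a; J -> a; J -> dS.

S -> a | d | aC; C -> a | JaS; J -> a | dS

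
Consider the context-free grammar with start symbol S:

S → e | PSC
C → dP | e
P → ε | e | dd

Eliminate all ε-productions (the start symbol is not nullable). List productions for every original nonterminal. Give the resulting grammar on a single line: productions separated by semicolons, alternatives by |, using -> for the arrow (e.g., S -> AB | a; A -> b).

S -> e | SC | PSC; C -> d | e | dP; P -> e | dd

Nullable set: {P}.
S -> PSC: P nullable, giving PSC | SC.
C -> dP: P nullable, giving d | dP.
Drop P -> ε.
Unchanged (no nullable symbols): S -> e; C -> e; P -> dd; P -> e.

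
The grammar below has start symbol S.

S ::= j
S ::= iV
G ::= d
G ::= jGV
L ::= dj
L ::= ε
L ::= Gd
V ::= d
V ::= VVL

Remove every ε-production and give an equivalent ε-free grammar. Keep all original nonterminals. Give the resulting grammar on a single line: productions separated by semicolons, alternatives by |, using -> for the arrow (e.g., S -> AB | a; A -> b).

S -> j | iV; G -> d | jGV; L -> Gd | dj; V -> d | VV | VVL

Nullable set: {L}.
Drop L -> ε.
V -> VVL: L nullable, giving VV | VVL.
Unchanged (no nullable symbols): S -> iV; S -> j; G -> d; G -> jGV; L -> Gd; L -> dj; V -> d.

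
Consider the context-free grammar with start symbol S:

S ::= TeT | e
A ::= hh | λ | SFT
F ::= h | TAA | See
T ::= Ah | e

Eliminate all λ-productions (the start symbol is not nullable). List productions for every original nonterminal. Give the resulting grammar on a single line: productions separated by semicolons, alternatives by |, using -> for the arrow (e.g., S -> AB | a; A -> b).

S -> e | TeT; A -> hh | SFT; F -> T | h | TA | See | TAA; T -> e | h | Ah

Nullable set: {A}.
Drop A -> λ.
F -> TAA: A, A nullable, giving T | TA | TAA.
T -> Ah: A nullable, giving Ah | h.
Unchanged (no nullable symbols): S -> TeT; S -> e; A -> SFT; A -> hh; F -> See; F -> h; T -> e.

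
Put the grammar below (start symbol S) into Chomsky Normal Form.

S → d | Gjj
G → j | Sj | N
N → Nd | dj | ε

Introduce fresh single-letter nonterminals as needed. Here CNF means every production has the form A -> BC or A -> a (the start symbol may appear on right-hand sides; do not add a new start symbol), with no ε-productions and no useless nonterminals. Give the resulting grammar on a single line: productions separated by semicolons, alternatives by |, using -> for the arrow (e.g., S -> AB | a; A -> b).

S -> d | BB | GC; A -> d; B -> j; C -> BB; G -> d | j | AB | NA | SB; N -> d | AB | NA

Nullable: {G, N}; after ε-elimination: S -> d | jj | Gjj; G -> N | j | Sj; N -> d | Nd | dj.
After unit-elimination: S -> d | jj | Gjj; G -> d | j | Nd | Sj | dj; N -> d | Nd | dj.
TERM: introduce A -> d, B -> j and substitute in every rule of length ≥2.
BIN: S -> GBB becomes S -> GC, C -> BB.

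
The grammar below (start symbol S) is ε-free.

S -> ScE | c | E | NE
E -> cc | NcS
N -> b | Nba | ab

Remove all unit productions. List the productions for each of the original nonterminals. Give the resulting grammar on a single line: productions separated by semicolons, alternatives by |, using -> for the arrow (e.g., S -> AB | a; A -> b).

Unit productions: S->E.
Unit pairs (A ⇒* B via units): (S,E).
S: inherits non-unit rules of {E, S} → NE | NcS | ScE | c | cc.
E: inherits non-unit rules of {E} → NcS | cc.
N: inherits non-unit rules of {N} → Nba | ab | b.

S -> c | NE | cc | NcS | ScE; E -> cc | NcS; N -> b | ab | Nba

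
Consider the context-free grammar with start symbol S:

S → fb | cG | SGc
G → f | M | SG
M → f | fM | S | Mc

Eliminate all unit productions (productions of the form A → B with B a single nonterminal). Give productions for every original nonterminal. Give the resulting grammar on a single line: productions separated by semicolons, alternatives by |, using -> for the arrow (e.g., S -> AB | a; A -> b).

S -> cG | fb | SGc; G -> f | Mc | SG | cG | fM | fb | SGc; M -> f | Mc | cG | fM | fb | SGc

Unit productions: G->M, M->S.
Unit pairs (A ⇒* B via units): (G,M), (G,S), (M,S).
S: inherits non-unit rules of {S} → SGc | cG | fb.
G: inherits non-unit rules of {G, M, S} → Mc | SG | SGc | cG | f | fM | fb.
M: inherits non-unit rules of {M, S} → Mc | SGc | cG | f | fM | fb.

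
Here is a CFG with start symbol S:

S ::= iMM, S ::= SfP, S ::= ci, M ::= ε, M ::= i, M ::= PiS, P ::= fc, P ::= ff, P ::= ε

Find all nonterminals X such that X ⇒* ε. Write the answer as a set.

Directly nullable (have an ε-rule): {M, P}.
Not nullable: S — each has a terminal in every rule's right-hand side or depends on a non-nullable symbol.

{M, P}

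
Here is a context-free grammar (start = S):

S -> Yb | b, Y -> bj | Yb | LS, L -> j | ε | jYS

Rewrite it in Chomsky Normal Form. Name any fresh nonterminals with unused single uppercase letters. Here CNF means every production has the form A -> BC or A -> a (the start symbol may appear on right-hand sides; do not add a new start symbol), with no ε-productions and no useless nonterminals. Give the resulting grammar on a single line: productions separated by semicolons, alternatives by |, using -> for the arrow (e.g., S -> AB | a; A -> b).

Nullable: {L}; after ε-elimination: S -> b | Yb; L -> j | jYS; Y -> S | LS | Yb | bj.
After unit-elimination: S -> b | Yb; L -> j | jYS; Y -> b | LS | Yb | bj.
TERM: introduce B -> b, A -> j and substitute in every rule of length ≥2.
BIN: L -> AYS becomes L -> AC, C -> YS.

S -> b | YB; A -> j; B -> b; C -> YS; L -> j | AC; Y -> b | BA | LS | YB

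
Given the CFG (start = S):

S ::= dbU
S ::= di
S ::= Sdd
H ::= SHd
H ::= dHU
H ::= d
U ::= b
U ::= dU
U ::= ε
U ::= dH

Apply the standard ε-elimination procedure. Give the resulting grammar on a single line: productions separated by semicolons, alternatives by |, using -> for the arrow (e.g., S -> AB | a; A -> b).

S -> db | di | Sdd | dbU; H -> d | dH | SHd | dHU; U -> b | d | dH | dU

Nullable set: {U}.
S -> dbU: U nullable, giving db | dbU.
H -> dHU: U nullable, giving dH | dHU.
Drop U -> ε.
U -> dU: U nullable, giving d | dU.
Unchanged (no nullable symbols): S -> Sdd; S -> di; H -> SHd; H -> d; U -> b; U -> dH.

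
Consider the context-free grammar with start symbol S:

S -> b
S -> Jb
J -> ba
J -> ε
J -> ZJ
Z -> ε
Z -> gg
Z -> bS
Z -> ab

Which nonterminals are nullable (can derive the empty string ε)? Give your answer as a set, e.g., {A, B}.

{J, Z}

Directly nullable (have an ε-rule): {J, Z}.
Not nullable: S — each has a terminal in every rule's right-hand side or depends on a non-nullable symbol.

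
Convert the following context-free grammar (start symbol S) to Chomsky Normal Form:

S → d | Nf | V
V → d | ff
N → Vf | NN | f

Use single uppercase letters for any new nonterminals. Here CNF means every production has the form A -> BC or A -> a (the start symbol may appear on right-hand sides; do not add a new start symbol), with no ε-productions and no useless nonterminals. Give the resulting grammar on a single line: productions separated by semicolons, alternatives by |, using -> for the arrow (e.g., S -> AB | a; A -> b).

S -> d | AA | NA; A -> f; N -> f | NN | VA; V -> d | AA

No ε-productions.
After unit-elimination: S -> d | Nf | ff; N -> f | NN | Vf; V -> d | ff.
TERM: introduce A -> f and substitute in every rule of length ≥2.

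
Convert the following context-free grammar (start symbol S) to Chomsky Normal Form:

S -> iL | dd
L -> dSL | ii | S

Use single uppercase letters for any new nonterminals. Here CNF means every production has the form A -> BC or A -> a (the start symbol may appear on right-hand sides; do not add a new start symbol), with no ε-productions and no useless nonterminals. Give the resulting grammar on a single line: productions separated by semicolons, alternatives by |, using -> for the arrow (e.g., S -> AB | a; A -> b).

No ε-productions.
After unit-elimination: S -> dd | iL; L -> dd | iL | ii | dSL.
TERM: introduce A -> d, B -> i and substitute in every rule of length ≥2.
BIN: L -> ASL becomes L -> AC, C -> SL.

S -> AA | BL; A -> d; B -> i; C -> SL; L -> AA | AC | BB | BL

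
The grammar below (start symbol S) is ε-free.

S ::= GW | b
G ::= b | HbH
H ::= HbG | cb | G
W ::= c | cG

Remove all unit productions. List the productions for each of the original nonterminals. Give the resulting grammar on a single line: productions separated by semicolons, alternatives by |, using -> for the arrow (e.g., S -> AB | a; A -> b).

Unit productions: H->G.
Unit pairs (A ⇒* B via units): (H,G).
S: inherits non-unit rules of {S} → GW | b.
G: inherits non-unit rules of {G} → HbH | b.
H: inherits non-unit rules of {G, H} → HbG | HbH | b | cb.
W: inherits non-unit rules of {W} → c | cG.

S -> b | GW; G -> b | HbH; H -> b | cb | HbG | HbH; W -> c | cG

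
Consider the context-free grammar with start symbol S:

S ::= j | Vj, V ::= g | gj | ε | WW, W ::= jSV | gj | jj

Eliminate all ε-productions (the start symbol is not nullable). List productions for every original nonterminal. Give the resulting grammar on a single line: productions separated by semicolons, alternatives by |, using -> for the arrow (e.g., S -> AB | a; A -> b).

Nullable set: {V}.
S -> Vj: V nullable, giving Vj | j.
Drop V -> ε.
W -> jSV: V nullable, giving jS | jSV.
Unchanged (no nullable symbols): S -> j; V -> WW; V -> g; V -> gj; W -> gj; W -> jj.

S -> j | Vj; V -> g | WW | gj; W -> gj | jS | jj | jSV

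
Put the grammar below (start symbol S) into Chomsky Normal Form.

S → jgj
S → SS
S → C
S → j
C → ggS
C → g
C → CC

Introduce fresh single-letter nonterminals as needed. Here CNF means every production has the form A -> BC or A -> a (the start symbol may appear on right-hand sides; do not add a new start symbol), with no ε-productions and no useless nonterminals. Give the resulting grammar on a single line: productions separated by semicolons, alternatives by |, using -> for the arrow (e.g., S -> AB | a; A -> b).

No ε-productions.
After unit-elimination: S -> g | j | CC | SS | ggS | jgj; C -> g | CC | ggS.
TERM: introduce A -> g, B -> j and substitute in every rule of length ≥2.
BIN: C -> AAS becomes C -> AD, D -> AS; S -> AAS becomes S -> AE, E -> AS; S -> BAB becomes S -> BF, F -> AB.

S -> g | j | AE | BF | CC | SS; A -> g; B -> j; C -> g | AD | CC; D -> AS; E -> AS; F -> AB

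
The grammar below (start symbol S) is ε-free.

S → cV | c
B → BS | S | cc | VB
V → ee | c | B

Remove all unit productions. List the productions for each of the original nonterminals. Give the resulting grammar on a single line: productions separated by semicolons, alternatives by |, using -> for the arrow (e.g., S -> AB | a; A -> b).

Unit productions: B->S, V->B.
Unit pairs (A ⇒* B via units): (B,S), (V,B), (V,S).
S: inherits non-unit rules of {S} → c | cV.
B: inherits non-unit rules of {B, S} → BS | VB | c | cV | cc.
V: inherits non-unit rules of {B, S, V} → BS | VB | c | cV | cc | ee.

S -> c | cV; B -> c | BS | VB | cV | cc; V -> c | BS | VB | cV | cc | ee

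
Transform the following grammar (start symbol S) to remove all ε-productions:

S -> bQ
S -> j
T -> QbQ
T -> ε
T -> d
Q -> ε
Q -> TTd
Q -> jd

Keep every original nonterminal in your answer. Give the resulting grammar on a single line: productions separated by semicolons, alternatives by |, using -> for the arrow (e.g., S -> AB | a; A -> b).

S -> b | j | bQ; Q -> d | Td | jd | TTd; T -> b | d | Qb | bQ | QbQ

Nullable set: {Q, T}.
S -> bQ: Q nullable, giving b | bQ.
Drop Q -> ε.
Q -> TTd: T, T nullable, giving TTd | Td | d.
Drop T -> ε.
T -> QbQ: Q, Q nullable, giving Qb | QbQ | b | bQ.
Unchanged (no nullable symbols): S -> j; Q -> jd; T -> d.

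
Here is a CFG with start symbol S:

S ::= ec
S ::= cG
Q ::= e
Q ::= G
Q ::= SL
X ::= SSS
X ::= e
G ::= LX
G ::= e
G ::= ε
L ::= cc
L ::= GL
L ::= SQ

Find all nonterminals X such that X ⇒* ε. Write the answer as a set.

Directly nullable (have an ε-rule): {G}.
Q is nullable via Q -> G (every symbol on the right is already known nullable).
Not nullable: L, S, X — each has a terminal in every rule's right-hand side or depends on a non-nullable symbol.

{G, Q}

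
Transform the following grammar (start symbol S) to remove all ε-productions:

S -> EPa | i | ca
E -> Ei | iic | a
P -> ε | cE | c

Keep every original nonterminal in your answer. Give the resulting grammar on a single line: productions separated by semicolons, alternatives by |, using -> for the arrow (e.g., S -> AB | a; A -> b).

S -> i | Ea | ca | EPa; E -> a | Ei | iic; P -> c | cE

Nullable set: {P}.
S -> EPa: P nullable, giving EPa | Ea.
Drop P -> ε.
Unchanged (no nullable symbols): S -> ca; S -> i; E -> Ei; E -> a; E -> iic; P -> c; P -> cE.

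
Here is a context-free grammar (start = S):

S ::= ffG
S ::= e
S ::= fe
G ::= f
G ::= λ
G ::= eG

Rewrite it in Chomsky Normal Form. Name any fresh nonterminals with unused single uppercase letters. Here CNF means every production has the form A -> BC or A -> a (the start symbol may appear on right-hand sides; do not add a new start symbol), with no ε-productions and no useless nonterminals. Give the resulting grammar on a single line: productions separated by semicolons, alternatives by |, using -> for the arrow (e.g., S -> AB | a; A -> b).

Nullable: {G}; after ε-elimination: S -> e | fe | ff | ffG; G -> e | f | eG.
No unit productions to eliminate.
TERM: introduce A -> e, B -> f and substitute in every rule of length ≥2.
BIN: S -> BBG becomes S -> BC, C -> BG.

S -> e | BA | BB | BC; A -> e; B -> f; C -> BG; G -> e | f | AG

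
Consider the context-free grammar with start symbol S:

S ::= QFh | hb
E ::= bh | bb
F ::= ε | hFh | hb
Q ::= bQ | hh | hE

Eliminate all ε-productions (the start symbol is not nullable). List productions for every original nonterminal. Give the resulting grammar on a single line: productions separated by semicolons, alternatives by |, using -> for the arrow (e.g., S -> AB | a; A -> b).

S -> Qh | hb | QFh; E -> bb | bh; F -> hb | hh | hFh; Q -> bQ | hE | hh

Nullable set: {F}.
S -> QFh: F nullable, giving QFh | Qh.
Drop F -> ε.
F -> hFh: F nullable, giving hFh | hh.
Unchanged (no nullable symbols): S -> hb; E -> bb; E -> bh; F -> hb; Q -> bQ; Q -> hE; Q -> hh.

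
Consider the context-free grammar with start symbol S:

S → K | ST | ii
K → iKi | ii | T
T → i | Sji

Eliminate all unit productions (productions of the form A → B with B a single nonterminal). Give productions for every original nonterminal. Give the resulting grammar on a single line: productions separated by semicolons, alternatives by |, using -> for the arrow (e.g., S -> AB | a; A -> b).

S -> i | ST | ii | Sji | iKi; K -> i | ii | Sji | iKi; T -> i | Sji

Unit productions: K->T, S->K.
Unit pairs (A ⇒* B via units): (K,T), (S,K), (S,T).
S: inherits non-unit rules of {K, S, T} → ST | Sji | i | iKi | ii.
K: inherits non-unit rules of {K, T} → Sji | i | iKi | ii.
T: inherits non-unit rules of {T} → Sji | i.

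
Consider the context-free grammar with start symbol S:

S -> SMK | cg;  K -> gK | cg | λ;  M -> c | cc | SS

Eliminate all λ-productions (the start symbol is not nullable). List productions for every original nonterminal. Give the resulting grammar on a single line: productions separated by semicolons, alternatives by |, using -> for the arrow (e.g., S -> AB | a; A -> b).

Nullable set: {K}.
S -> SMK: K nullable, giving SM | SMK.
Drop K -> λ.
K -> gK: K nullable, giving g | gK.
Unchanged (no nullable symbols): S -> cg; K -> cg; M -> SS; M -> c; M -> cc.

S -> SM | cg | SMK; K -> g | cg | gK; M -> c | SS | cc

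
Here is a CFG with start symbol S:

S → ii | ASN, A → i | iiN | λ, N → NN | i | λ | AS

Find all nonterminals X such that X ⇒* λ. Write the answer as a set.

{A, N}

Directly nullable (have an ε-rule): {A, N}.
Not nullable: S — each has a terminal in every rule's right-hand side or depends on a non-nullable symbol.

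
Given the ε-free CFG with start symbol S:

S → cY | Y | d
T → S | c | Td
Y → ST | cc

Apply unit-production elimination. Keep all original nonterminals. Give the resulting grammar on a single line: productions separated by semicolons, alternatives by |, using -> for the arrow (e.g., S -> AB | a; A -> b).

Unit productions: S->Y, T->S.
Unit pairs (A ⇒* B via units): (S,Y), (T,S), (T,Y).
S: inherits non-unit rules of {S, Y} → ST | cY | cc | d.
T: inherits non-unit rules of {S, T, Y} → ST | Td | c | cY | cc | d.
Y: inherits non-unit rules of {Y} → ST | cc.

S -> d | ST | cY | cc; T -> c | d | ST | Td | cY | cc; Y -> ST | cc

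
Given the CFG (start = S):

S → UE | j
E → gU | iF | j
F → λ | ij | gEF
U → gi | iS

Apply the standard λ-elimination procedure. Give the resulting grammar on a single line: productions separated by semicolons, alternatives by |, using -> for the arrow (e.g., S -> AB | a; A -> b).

Nullable set: {F}.
E -> iF: F nullable, giving i | iF.
Drop F -> λ.
F -> gEF: F nullable, giving gE | gEF.
Unchanged (no nullable symbols): S -> UE; S -> j; E -> gU; E -> j; F -> ij; U -> gi; U -> iS.

S -> j | UE; E -> i | j | gU | iF; F -> gE | ij | gEF; U -> gi | iS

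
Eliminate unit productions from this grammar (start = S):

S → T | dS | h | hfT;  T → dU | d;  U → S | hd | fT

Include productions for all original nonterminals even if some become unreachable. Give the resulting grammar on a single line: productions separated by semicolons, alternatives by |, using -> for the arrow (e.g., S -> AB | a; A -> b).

S -> d | h | dS | dU | hfT; T -> d | dU; U -> d | h | dS | dU | fT | hd | hfT

Unit productions: S->T, U->S.
Unit pairs (A ⇒* B via units): (S,T), (U,S), (U,T).
S: inherits non-unit rules of {S, T} → d | dS | dU | h | hfT.
T: inherits non-unit rules of {T} → d | dU.
U: inherits non-unit rules of {S, T, U} → d | dS | dU | fT | h | hd | hfT.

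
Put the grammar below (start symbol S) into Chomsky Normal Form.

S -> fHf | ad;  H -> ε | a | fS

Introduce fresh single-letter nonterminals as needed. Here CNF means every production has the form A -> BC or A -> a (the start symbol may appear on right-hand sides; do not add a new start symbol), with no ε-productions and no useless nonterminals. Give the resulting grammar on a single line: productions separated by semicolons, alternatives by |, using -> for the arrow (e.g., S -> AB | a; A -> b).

Nullable: {H}; after ε-elimination: S -> ad | ff | fHf; H -> a | fS.
No unit productions to eliminate.
TERM: introduce B -> a, C -> d, A -> f and substitute in every rule of length ≥2.
BIN: S -> AHA becomes S -> AD, D -> HA.

S -> AA | AD | BC; A -> f; B -> a; C -> d; D -> HA; H -> a | AS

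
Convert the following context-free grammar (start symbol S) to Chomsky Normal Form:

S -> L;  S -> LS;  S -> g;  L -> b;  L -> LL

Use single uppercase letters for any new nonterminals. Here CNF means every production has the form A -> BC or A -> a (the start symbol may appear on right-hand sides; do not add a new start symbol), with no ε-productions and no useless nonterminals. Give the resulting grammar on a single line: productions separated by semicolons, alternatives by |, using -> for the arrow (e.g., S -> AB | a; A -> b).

S -> b | g | LL | LS; L -> b | LL

No ε-productions.
After unit-elimination: S -> b | g | LL | LS; L -> b | LL.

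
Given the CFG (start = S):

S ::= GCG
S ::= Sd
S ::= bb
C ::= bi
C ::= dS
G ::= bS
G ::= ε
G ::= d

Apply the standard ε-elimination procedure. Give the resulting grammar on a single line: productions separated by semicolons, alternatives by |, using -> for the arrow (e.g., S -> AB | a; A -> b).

Nullable set: {G}.
S -> GCG: G, G nullable, giving C | CG | GC | GCG.
Drop G -> ε.
Unchanged (no nullable symbols): S -> Sd; S -> bb; C -> bi; C -> dS; G -> bS; G -> d.

S -> C | CG | GC | Sd | bb | GCG; C -> bi | dS; G -> d | bS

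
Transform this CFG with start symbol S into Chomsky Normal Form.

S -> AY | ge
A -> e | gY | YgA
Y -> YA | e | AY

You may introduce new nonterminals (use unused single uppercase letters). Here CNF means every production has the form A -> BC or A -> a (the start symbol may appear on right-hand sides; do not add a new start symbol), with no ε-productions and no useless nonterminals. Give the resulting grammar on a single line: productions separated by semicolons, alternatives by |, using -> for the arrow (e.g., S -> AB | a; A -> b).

No ε-productions.
No unit productions to eliminate.
TERM: introduce C -> e, B -> g and substitute in every rule of length ≥2.
BIN: A -> YBA becomes A -> YD, D -> BA.

S -> AY | BC; A -> e | BY | YD; B -> g; C -> e; D -> BA; Y -> e | AY | YA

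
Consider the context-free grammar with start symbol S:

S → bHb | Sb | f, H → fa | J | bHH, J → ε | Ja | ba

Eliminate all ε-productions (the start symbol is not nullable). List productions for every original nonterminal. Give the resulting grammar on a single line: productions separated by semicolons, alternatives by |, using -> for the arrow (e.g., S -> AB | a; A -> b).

Nullable set: {H, J}.
S -> bHb: H nullable, giving bHb | bb.
H -> J: J nullable, giving J.
H -> bHH: H, H nullable, giving b | bH | bHH.
Drop J -> ε.
J -> Ja: J nullable, giving Ja | a.
Unchanged (no nullable symbols): S -> Sb; S -> f; H -> fa; J -> ba.

S -> f | Sb | bb | bHb; H -> J | b | bH | fa | bHH; J -> a | Ja | ba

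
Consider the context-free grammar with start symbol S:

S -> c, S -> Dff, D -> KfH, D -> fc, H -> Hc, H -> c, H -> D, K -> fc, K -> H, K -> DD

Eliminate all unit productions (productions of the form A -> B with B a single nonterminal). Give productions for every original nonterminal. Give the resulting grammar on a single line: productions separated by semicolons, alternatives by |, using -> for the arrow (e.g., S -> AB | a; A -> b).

S -> c | Dff; D -> fc | KfH; H -> c | Hc | fc | KfH; K -> c | DD | Hc | fc | KfH

Unit productions: H->D, K->H.
Unit pairs (A ⇒* B via units): (H,D), (K,D), (K,H).
S: inherits non-unit rules of {S} → Dff | c.
D: inherits non-unit rules of {D} → KfH | fc.
H: inherits non-unit rules of {D, H} → Hc | KfH | c | fc.
K: inherits non-unit rules of {D, H, K} → DD | Hc | KfH | c | fc.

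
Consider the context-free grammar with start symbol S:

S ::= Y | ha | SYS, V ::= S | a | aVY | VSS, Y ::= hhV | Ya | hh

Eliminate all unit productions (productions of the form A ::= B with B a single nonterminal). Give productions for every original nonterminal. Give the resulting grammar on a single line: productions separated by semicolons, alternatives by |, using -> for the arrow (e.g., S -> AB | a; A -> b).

Unit productions: S->Y, V->S.
Unit pairs (A ⇒* B via units): (S,Y), (V,S), (V,Y).
S: inherits non-unit rules of {S, Y} → SYS | Ya | ha | hh | hhV.
V: inherits non-unit rules of {S, V, Y} → SYS | VSS | Ya | a | aVY | ha | hh | hhV.
Y: inherits non-unit rules of {Y} → Ya | hh | hhV.

S -> Ya | ha | hh | SYS | hhV; V -> a | Ya | ha | hh | SYS | VSS | aVY | hhV; Y -> Ya | hh | hhV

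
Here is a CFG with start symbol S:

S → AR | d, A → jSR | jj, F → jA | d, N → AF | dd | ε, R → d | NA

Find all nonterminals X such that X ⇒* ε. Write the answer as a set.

{N}

Directly nullable (have an ε-rule): {N}.
Not nullable: A, F, R, S — each has a terminal in every rule's right-hand side or depends on a non-nullable symbol.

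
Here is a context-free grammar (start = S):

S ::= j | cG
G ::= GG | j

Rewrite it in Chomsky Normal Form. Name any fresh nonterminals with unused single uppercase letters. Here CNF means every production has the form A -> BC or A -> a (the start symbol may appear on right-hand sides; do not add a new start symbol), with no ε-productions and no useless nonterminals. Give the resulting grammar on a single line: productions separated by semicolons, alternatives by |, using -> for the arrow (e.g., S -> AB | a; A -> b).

No ε-productions.
No unit productions to eliminate.
TERM: introduce A -> c and substitute in every rule of length ≥2.

S -> j | AG; A -> c; G -> j | GG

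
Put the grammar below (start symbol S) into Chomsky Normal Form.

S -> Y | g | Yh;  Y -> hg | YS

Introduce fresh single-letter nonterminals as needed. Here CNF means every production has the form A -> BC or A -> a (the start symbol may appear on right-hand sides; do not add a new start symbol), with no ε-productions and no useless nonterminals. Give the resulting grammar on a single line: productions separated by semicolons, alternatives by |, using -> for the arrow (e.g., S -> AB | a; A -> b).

S -> g | AB | YA | YS; A -> h; B -> g; Y -> AB | YS

No ε-productions.
After unit-elimination: S -> g | YS | Yh | hg; Y -> YS | hg.
TERM: introduce B -> g, A -> h and substitute in every rule of length ≥2.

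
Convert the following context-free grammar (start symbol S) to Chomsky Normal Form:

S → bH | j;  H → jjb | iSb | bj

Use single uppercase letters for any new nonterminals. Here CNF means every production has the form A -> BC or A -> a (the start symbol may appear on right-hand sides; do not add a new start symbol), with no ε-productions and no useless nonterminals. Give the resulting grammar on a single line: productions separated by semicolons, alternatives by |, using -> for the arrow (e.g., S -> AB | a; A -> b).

No ε-productions.
No unit productions to eliminate.
TERM: introduce A -> b, C -> i, B -> j and substitute in every rule of length ≥2.
BIN: H -> BBA becomes H -> BD, D -> BA; H -> CSA becomes H -> CE, E -> SA.

S -> j | AH; A -> b; B -> j; C -> i; D -> BA; E -> SA; H -> AB | BD | CE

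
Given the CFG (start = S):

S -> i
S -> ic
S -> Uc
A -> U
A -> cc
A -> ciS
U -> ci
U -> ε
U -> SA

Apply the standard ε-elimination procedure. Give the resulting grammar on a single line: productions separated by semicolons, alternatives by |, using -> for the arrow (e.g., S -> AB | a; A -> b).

S -> c | i | Uc | ic; A -> U | cc | ciS; U -> S | SA | ci

Nullable set: {A, U}.
S -> Uc: U nullable, giving Uc | c.
A -> U: U nullable, giving U.
Drop U -> ε.
U -> SA: A nullable, giving S | SA.
Unchanged (no nullable symbols): S -> i; S -> ic; A -> cc; A -> ciS; U -> ci.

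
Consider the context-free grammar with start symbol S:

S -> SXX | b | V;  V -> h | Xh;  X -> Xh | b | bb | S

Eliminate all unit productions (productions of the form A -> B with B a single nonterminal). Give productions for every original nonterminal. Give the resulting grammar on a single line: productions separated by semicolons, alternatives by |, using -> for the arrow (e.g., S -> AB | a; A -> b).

S -> b | h | Xh | SXX; V -> h | Xh; X -> b | h | Xh | bb | SXX

Unit productions: S->V, X->S.
Unit pairs (A ⇒* B via units): (S,V), (X,S), (X,V).
S: inherits non-unit rules of {S, V} → SXX | Xh | b | h.
V: inherits non-unit rules of {V} → Xh | h.
X: inherits non-unit rules of {S, V, X} → SXX | Xh | b | bb | h.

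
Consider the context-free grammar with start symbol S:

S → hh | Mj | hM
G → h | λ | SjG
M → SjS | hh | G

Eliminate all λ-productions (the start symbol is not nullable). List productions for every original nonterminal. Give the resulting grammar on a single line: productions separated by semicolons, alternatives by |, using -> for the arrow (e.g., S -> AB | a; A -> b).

Nullable set: {G, M}.
S -> Mj: M nullable, giving Mj | j.
S -> hM: M nullable, giving h | hM.
Drop G -> λ.
G -> SjG: G nullable, giving Sj | SjG.
M -> G: G nullable, giving G.
Unchanged (no nullable symbols): S -> hh; G -> h; M -> SjS; M -> hh.

S -> h | j | Mj | hM | hh; G -> h | Sj | SjG; M -> G | hh | SjS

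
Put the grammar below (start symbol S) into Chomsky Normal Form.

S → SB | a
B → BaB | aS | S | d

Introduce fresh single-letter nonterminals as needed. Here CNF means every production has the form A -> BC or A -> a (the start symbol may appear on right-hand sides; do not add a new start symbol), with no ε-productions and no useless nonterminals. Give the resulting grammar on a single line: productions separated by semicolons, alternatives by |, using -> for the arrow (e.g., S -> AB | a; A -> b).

S -> a | SB; A -> a; B -> a | d | AS | BC | SB; C -> AB

No ε-productions.
After unit-elimination: S -> a | SB; B -> a | d | SB | aS | BaB.
TERM: introduce A -> a and substitute in every rule of length ≥2.
BIN: B -> BAB becomes B -> BC, C -> AB.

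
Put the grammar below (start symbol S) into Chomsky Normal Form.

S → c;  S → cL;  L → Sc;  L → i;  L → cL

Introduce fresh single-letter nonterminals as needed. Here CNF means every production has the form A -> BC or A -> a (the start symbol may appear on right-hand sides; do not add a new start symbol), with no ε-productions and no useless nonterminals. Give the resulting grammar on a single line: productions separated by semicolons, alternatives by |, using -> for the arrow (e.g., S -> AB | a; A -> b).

No ε-productions.
No unit productions to eliminate.
TERM: introduce A -> c and substitute in every rule of length ≥2.

S -> c | AL; A -> c; L -> i | AL | SA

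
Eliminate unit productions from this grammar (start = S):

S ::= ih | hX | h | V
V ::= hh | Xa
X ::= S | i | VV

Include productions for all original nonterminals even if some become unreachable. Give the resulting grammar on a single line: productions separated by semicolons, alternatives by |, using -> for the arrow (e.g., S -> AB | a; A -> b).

S -> h | Xa | hX | hh | ih; V -> Xa | hh; X -> h | i | VV | Xa | hX | hh | ih

Unit productions: S->V, X->S.
Unit pairs (A ⇒* B via units): (S,V), (X,S), (X,V).
S: inherits non-unit rules of {S, V} → Xa | h | hX | hh | ih.
V: inherits non-unit rules of {V} → Xa | hh.
X: inherits non-unit rules of {S, V, X} → VV | Xa | h | hX | hh | i | ih.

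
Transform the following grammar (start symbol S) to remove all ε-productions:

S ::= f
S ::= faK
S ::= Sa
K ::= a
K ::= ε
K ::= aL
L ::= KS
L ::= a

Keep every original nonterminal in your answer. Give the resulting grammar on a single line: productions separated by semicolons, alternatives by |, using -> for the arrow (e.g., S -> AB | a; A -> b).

S -> f | Sa | fa | faK; K -> a | aL; L -> S | a | KS

Nullable set: {K}.
S -> faK: K nullable, giving fa | faK.
Drop K -> ε.
L -> KS: K nullable, giving KS | S.
Unchanged (no nullable symbols): S -> Sa; S -> f; K -> a; K -> aL; L -> a.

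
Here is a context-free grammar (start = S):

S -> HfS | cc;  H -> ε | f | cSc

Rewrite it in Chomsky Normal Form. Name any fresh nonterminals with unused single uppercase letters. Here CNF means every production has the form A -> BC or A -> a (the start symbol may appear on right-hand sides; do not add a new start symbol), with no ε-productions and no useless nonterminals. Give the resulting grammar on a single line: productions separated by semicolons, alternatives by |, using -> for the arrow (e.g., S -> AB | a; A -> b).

S -> AA | BS | HD; A -> c; B -> f; C -> SA; D -> BS; H -> f | AC

Nullable: {H}; after ε-elimination: S -> cc | fS | HfS; H -> f | cSc.
No unit productions to eliminate.
TERM: introduce A -> c, B -> f and substitute in every rule of length ≥2.
BIN: H -> ASA becomes H -> AC, C -> SA; S -> HBS becomes S -> HD, D -> BS.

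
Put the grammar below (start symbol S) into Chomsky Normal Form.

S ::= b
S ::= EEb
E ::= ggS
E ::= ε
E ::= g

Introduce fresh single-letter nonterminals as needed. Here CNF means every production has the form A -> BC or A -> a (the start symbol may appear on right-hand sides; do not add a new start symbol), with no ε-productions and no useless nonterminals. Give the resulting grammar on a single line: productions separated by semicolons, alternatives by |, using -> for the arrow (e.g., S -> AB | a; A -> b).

Nullable: {E}; after ε-elimination: S -> b | Eb | EEb; E -> g | ggS.
No unit productions to eliminate.
TERM: introduce B -> b, A -> g and substitute in every rule of length ≥2.
BIN: E -> AAS becomes E -> AC, C -> AS; S -> EEB becomes S -> ED, D -> EB.

S -> b | EB | ED; A -> g; B -> b; C -> AS; D -> EB; E -> g | AC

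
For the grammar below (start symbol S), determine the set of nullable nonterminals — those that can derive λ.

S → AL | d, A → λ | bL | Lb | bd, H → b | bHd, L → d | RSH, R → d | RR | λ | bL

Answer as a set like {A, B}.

{A, R}

Directly nullable (have an ε-rule): {A, R}.
Not nullable: H, L, S — each has a terminal in every rule's right-hand side or depends on a non-nullable symbol.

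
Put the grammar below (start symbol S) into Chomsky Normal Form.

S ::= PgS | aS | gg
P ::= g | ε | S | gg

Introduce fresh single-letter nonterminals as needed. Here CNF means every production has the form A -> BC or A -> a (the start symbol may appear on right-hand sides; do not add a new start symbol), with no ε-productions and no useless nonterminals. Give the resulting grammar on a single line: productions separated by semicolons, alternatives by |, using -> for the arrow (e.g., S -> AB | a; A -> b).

S -> AA | AS | BS | PD; A -> g; B -> a; C -> AS; D -> AS; P -> g | AA | AS | BS | PC

Nullable: {P}; after ε-elimination: S -> aS | gS | gg | PgS; P -> S | g | gg.
After unit-elimination: S -> aS | gS | gg | PgS; P -> g | aS | gS | gg | PgS.
TERM: introduce B -> a, A -> g and substitute in every rule of length ≥2.
BIN: P -> PAS becomes P -> PC, C -> AS; S -> PAS becomes S -> PD, D -> AS.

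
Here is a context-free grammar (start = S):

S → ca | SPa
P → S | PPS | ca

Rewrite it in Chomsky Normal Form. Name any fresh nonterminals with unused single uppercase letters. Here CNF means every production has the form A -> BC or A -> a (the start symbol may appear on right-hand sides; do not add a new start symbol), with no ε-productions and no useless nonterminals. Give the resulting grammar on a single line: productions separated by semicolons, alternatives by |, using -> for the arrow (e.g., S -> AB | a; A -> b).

No ε-productions.
After unit-elimination: S -> ca | SPa; P -> ca | PPS | SPa.
TERM: introduce A -> a, B -> c and substitute in every rule of length ≥2.
BIN: P -> PPS becomes P -> PC, C -> PS; P -> SPA becomes P -> SD, D -> PA; S -> SPA becomes S -> SE, E -> PA.

S -> BA | SE; A -> a; B -> c; C -> PS; D -> PA; E -> PA; P -> BA | PC | SD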